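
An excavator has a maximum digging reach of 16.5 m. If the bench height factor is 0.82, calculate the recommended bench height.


13.53 m

Bench height = reach * factor
= 16.5 * 0.82
= 13.53 m


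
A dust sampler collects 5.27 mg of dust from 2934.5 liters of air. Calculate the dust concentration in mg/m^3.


Convert liters to m^3: 1 m^3 = 1000 L
Concentration = mass / volume * 1000
= 5.27 / 2934.5 * 1000
= 0.00179587664 * 1000
= 1.7959 mg/m^3

1.7959 mg/m^3


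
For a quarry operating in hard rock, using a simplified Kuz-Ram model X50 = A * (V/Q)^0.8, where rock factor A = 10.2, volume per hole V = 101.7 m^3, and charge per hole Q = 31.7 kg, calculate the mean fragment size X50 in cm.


25.9185 cm

Compute V/Q:
V/Q = 101.7 / 31.7 = 3.208201893
Raise to the power 0.8:
(V/Q)^0.8 = 3.208201893^0.8 = 2.541027426
Multiply by A:
X50 = 10.2 * 2.541027426
= 25.9185 cm


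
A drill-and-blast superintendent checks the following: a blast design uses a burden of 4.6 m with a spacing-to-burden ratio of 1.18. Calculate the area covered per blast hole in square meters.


First, find the spacing:
Spacing = burden * ratio = 4.6 * 1.18
= 5.428 m
Then, calculate the area:
Area = burden * spacing = 4.6 * 5.428
= 24.9688 m^2

24.9688 m^2


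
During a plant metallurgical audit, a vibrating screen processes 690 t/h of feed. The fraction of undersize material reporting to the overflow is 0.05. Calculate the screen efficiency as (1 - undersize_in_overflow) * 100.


95.0%

Screen efficiency = (1 - fraction of undersize in overflow) * 100
= (1 - 0.05) * 100
= 0.95 * 100
= 95.0%


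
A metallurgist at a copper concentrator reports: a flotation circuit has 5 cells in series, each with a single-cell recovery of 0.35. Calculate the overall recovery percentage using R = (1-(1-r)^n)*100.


88.3971%

Complement of single-cell recovery:
1 - r = 1 - 0.35 = 0.65
Raise to power n:
(1 - r)^5 = 0.65^5 = 0.1160290625
Overall recovery:
R = (1 - 0.1160290625) * 100
= 88.3971%


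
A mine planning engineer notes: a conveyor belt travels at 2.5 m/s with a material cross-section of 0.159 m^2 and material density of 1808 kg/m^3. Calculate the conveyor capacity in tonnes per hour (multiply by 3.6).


2587.248 t/h

Volumetric flow = speed * area
= 2.5 * 0.159 = 0.3975 m^3/s
Mass flow = volumetric * density
= 0.3975 * 1808 = 718.68 kg/s
Convert to t/h: multiply by 3.6
Capacity = 718.68 * 3.6
= 2587.248 t/h


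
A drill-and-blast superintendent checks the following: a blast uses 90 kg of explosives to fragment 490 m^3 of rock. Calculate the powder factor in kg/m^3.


Powder factor = explosive mass / rock volume
= 90 / 490
= 0.1837 kg/m^3

0.1837 kg/m^3


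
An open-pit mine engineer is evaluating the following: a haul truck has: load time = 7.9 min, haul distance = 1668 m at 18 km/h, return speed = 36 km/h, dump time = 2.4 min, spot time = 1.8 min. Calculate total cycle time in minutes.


Convert haul speed to m/min: 18 * 1000/60 = 300 m/min
Haul time = 1668 / 300 = 5.56 min
Convert return speed to m/min: 36 * 1000/60 = 600 m/min
Return time = 1668 / 600 = 2.78 min
Total cycle time:
= 7.9 + 5.56 + 2.4 + 2.78 + 1.8
= 20.44 min

20.44 min


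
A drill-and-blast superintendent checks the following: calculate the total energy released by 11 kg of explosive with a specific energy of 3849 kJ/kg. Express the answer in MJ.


Energy = mass * specific_energy / 1000
= 11 * 3849 / 1000
= 42339 / 1000
= 42.339 MJ

42.339 MJ


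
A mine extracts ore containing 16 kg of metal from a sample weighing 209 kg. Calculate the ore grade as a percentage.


7.6555%

Ore grade = (metal mass / ore mass) * 100
= (16 / 209) * 100
= 0.07655502392 * 100
= 7.6555%


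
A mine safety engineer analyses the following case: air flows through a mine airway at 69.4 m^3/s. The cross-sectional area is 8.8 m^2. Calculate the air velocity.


7.8864 m/s

Velocity = flow rate / cross-sectional area
= 69.4 / 8.8
= 7.8864 m/s


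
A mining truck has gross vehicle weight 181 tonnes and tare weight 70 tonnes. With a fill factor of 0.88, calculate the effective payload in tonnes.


97.68 tonnes

Maximum payload = gross - tare
= 181 - 70 = 111 tonnes
Effective payload = max payload * fill factor
= 111 * 0.88
= 97.68 tonnes


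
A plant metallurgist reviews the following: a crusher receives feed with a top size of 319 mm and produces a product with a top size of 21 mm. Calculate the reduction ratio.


15.1905

Reduction ratio = feed size / product size
= 319 / 21
= 15.1905


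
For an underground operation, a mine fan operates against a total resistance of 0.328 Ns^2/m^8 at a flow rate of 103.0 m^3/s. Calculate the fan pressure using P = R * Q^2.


3479.752 Pa

Compute Q^2:
Q^2 = 103.0^2 = 10609.0
Compute pressure:
P = R * Q^2 = 0.328 * 10609.0
= 3479.752 Pa


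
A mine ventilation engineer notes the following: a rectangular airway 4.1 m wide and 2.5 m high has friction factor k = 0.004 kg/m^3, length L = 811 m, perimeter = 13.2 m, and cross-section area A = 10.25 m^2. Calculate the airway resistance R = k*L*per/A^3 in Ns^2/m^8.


Compute the numerator:
k * L * per = 0.004 * 811 * 13.2
= 42.8208
Compute the denominator:
A^3 = 10.25^3 = 1076.890625
Resistance:
R = 42.8208 / 1076.890625
= 0.0398 Ns^2/m^8

0.0398 Ns^2/m^8


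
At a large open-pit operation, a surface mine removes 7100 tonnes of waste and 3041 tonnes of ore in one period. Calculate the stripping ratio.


2.3348

Stripping ratio = waste tonnage / ore tonnage
= 7100 / 3041
= 2.3348


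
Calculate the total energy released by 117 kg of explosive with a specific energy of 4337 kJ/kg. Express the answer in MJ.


507.429 MJ

Energy = mass * specific_energy / 1000
= 117 * 4337 / 1000
= 507429 / 1000
= 507.429 MJ


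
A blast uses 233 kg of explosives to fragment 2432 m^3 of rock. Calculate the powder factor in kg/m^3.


Powder factor = explosive mass / rock volume
= 233 / 2432
= 0.0958 kg/m^3

0.0958 kg/m^3


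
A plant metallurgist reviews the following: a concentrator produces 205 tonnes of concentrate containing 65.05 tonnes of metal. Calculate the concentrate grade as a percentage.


Grade = (metal in concentrate / concentrate mass) * 100
= (65.05 / 205) * 100
= 0.3173170732 * 100
= 31.7317%

31.7317%


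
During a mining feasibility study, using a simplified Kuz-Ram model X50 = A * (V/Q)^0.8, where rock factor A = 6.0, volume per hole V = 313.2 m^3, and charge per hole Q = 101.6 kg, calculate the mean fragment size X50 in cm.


14.767 cm

Compute V/Q:
V/Q = 313.2 / 101.6 = 3.082677165
Raise to the power 0.8:
(V/Q)^0.8 = 3.082677165^0.8 = 2.461174668
Multiply by A:
X50 = 6.0 * 2.461174668
= 14.767 cm


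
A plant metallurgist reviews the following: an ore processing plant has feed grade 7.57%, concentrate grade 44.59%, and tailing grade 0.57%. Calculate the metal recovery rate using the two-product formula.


Using the two-product formula:
R = 100 * c * (f - t) / (f * (c - t))
Numerator = 100 * 44.59 * (7.57 - 0.57)
= 100 * 44.59 * 7.0
= 31213.0
Denominator = 7.57 * (44.59 - 0.57)
= 7.57 * 44.02
= 333.2314
R = 31213.0 / 333.2314
= 93.6676%

93.6676%


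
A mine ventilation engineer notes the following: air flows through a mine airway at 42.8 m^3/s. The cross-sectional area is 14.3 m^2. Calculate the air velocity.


2.993 m/s

Velocity = flow rate / cross-sectional area
= 42.8 / 14.3
= 2.993 m/s


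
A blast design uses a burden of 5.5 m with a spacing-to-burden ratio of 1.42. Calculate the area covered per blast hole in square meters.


42.955 m^2

First, find the spacing:
Spacing = burden * ratio = 5.5 * 1.42
= 7.81 m
Then, calculate the area:
Area = burden * spacing = 5.5 * 7.81
= 42.955 m^2


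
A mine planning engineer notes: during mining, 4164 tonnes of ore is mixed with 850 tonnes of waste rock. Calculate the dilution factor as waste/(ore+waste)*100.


Total material = ore + waste
= 4164 + 850 = 5014 tonnes
Dilution = waste / total * 100
= 850 / 5014 * 100
= 0.1695253291 * 100
= 16.9525%

16.9525%


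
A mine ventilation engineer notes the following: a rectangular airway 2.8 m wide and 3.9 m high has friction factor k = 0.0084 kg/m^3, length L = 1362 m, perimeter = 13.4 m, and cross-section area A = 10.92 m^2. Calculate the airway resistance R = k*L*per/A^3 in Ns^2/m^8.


Compute the numerator:
k * L * per = 0.0084 * 1362 * 13.4
= 153.30672
Compute the denominator:
A^3 = 10.92^3 = 1302.170688
Resistance:
R = 153.30672 / 1302.170688
= 0.1177 Ns^2/m^8

0.1177 Ns^2/m^8


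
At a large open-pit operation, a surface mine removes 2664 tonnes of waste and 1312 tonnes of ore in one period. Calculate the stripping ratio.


2.0305

Stripping ratio = waste tonnage / ore tonnage
= 2664 / 1312
= 2.0305


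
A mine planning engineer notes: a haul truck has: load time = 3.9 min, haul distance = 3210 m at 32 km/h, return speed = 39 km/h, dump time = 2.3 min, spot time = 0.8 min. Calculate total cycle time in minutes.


17.9572 min

Convert haul speed to m/min: 32 * 1000/60 = 533.3333333 m/min
Haul time = 3210 / 533.3333333 = 6.01875 min
Convert return speed to m/min: 39 * 1000/60 = 650 m/min
Return time = 3210 / 650 = 4.938461538 min
Total cycle time:
= 3.9 + 6.01875 + 2.3 + 4.938461538 + 0.8
= 17.9572 min


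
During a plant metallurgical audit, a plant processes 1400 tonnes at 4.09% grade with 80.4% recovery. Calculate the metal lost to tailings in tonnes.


11.223 tonnes

Total metal in feed:
= 1400 * 4.09 / 100 = 57.26 tonnes
Metal recovered:
= 57.26 * 80.4 / 100 = 46.03704 tonnes
Metal lost to tailings:
= 57.26 - 46.03704
= 11.223 tonnes


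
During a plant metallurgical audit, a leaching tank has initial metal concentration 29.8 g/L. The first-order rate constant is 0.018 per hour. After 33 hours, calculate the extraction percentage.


Compute the exponent:
-k * t = -0.018 * 33 = -0.594
Remaining concentration:
C = 29.8 * exp(-0.594)
= 29.8 * 0.5521144043
= 16.45300925 g/L
Extracted = 29.8 - 16.45300925 = 13.34699075 g/L
Extraction % = 13.34699075 / 29.8 * 100
= 44.7886%

44.7886%


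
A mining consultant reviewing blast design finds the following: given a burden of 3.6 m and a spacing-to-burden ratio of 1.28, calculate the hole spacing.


Spacing = burden * ratio
= 3.6 * 1.28
= 4.608 m

4.608 m


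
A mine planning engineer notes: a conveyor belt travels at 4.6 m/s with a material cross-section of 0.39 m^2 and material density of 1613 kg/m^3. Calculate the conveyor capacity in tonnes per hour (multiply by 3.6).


Volumetric flow = speed * area
= 4.6 * 0.39 = 1.794 m^3/s
Mass flow = volumetric * density
= 1.794 * 1613 = 2893.722 kg/s
Convert to t/h: multiply by 3.6
Capacity = 2893.722 * 3.6
= 10417.3992 t/h

10417.3992 t/h


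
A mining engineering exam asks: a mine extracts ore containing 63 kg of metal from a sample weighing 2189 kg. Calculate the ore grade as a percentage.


2.878%

Ore grade = (metal mass / ore mass) * 100
= (63 / 2189) * 100
= 0.02878026496 * 100
= 2.878%


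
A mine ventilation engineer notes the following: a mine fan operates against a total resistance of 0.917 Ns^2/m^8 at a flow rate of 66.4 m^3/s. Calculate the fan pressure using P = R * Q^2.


4043.0163 Pa

Compute Q^2:
Q^2 = 66.4^2 = 4408.96
Compute pressure:
P = R * Q^2 = 0.917 * 4408.96
= 4043.0163 Pa


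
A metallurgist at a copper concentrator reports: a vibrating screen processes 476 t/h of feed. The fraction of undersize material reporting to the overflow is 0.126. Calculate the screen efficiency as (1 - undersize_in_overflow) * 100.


Screen efficiency = (1 - fraction of undersize in overflow) * 100
= (1 - 0.126) * 100
= 0.874 * 100
= 87.4%

87.4%


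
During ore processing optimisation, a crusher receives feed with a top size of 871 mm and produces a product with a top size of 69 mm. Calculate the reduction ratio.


12.6232

Reduction ratio = feed size / product size
= 871 / 69
= 12.6232


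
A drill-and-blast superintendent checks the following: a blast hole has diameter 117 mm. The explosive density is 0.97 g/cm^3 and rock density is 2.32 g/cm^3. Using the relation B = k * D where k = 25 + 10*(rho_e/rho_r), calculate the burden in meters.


3.4142 m

First, compute k:
rho_e / rho_r = 0.97 / 2.32 = 0.4181034483
k = 25 + 10 * 0.4181034483 = 29.18103448
Then, compute burden:
B = k * D / 1000 = 29.18103448 * 117 / 1000
= 3414.181034 / 1000
= 3.4142 m


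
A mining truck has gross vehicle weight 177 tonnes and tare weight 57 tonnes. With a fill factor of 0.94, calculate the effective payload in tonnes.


112.8 tonnes

Maximum payload = gross - tare
= 177 - 57 = 120 tonnes
Effective payload = max payload * fill factor
= 120 * 0.94
= 112.8 tonnes


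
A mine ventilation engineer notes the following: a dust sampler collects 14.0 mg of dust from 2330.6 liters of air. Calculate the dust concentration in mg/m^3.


6.007 mg/m^3

Convert liters to m^3: 1 m^3 = 1000 L
Concentration = mass / volume * 1000
= 14.0 / 2330.6 * 1000
= 0.006007036815 * 1000
= 6.007 mg/m^3


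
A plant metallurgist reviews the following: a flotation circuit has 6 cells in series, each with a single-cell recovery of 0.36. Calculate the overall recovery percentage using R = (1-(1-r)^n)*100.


93.1281%

Complement of single-cell recovery:
1 - r = 1 - 0.36 = 0.64
Raise to power n:
(1 - r)^6 = 0.64^6 = 0.06871947674
Overall recovery:
R = (1 - 0.06871947674) * 100
= 93.1281%


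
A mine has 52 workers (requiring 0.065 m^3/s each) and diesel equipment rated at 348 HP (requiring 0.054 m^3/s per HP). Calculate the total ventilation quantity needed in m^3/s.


22.172 m^3/s

Airflow for workers:
Q_people = 52 * 0.065 = 3.38 m^3/s
Airflow for diesel equipment:
Q_diesel = 348 * 0.054 = 18.792 m^3/s
Total ventilation:
Q_total = 3.38 + 18.792
= 22.172 m^3/s


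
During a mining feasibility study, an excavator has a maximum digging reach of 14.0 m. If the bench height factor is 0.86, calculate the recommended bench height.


Bench height = reach * factor
= 14.0 * 0.86
= 12.04 m

12.04 m


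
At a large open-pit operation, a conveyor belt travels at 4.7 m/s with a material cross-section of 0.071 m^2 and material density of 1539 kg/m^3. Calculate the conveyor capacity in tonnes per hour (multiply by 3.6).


1848.8315 t/h

Volumetric flow = speed * area
= 4.7 * 0.071 = 0.3337 m^3/s
Mass flow = volumetric * density
= 0.3337 * 1539 = 513.5643 kg/s
Convert to t/h: multiply by 3.6
Capacity = 513.5643 * 3.6
= 1848.8315 t/h


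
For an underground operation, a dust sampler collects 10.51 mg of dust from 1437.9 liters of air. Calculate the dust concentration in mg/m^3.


Convert liters to m^3: 1 m^3 = 1000 L
Concentration = mass / volume * 1000
= 10.51 / 1437.9 * 1000
= 0.007309270464 * 1000
= 7.3093 mg/m^3

7.3093 mg/m^3


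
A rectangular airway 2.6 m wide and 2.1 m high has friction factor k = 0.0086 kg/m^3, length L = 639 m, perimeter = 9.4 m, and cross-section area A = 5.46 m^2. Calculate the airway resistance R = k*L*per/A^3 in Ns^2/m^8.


0.3174 Ns^2/m^8

Compute the numerator:
k * L * per = 0.0086 * 639 * 9.4
= 51.65676
Compute the denominator:
A^3 = 5.46^3 = 162.771336
Resistance:
R = 51.65676 / 162.771336
= 0.3174 Ns^2/m^8


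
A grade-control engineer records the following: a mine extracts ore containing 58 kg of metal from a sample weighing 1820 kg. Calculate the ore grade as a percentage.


Ore grade = (metal mass / ore mass) * 100
= (58 / 1820) * 100
= 0.03186813187 * 100
= 3.1868%

3.1868%


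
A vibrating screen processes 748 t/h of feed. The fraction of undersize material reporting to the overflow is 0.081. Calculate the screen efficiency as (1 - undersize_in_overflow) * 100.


Screen efficiency = (1 - fraction of undersize in overflow) * 100
= (1 - 0.081) * 100
= 0.919 * 100
= 91.9%

91.9%


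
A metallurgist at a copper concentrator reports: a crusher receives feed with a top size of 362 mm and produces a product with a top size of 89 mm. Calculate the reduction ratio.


4.0674

Reduction ratio = feed size / product size
= 362 / 89
= 4.0674


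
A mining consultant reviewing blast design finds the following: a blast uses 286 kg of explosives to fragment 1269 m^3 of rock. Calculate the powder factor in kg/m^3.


Powder factor = explosive mass / rock volume
= 286 / 1269
= 0.2254 kg/m^3

0.2254 kg/m^3


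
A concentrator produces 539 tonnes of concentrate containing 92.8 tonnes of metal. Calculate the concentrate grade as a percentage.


17.2171%

Grade = (metal in concentrate / concentrate mass) * 100
= (92.8 / 539) * 100
= 0.1721706865 * 100
= 17.2171%


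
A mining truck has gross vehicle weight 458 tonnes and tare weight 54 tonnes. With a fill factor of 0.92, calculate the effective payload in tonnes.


Maximum payload = gross - tare
= 458 - 54 = 404 tonnes
Effective payload = max payload * fill factor
= 404 * 0.92
= 371.68 tonnes

371.68 tonnes


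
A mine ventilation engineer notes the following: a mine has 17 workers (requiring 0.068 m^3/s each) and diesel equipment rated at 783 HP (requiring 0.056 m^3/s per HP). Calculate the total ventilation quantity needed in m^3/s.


45.004 m^3/s

Airflow for workers:
Q_people = 17 * 0.068 = 1.156 m^3/s
Airflow for diesel equipment:
Q_diesel = 783 * 0.056 = 43.848 m^3/s
Total ventilation:
Q_total = 1.156 + 43.848
= 45.004 m^3/s


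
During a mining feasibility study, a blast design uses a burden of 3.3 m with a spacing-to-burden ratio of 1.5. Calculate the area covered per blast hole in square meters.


First, find the spacing:
Spacing = burden * ratio = 3.3 * 1.5
= 4.95 m
Then, calculate the area:
Area = burden * spacing = 3.3 * 4.95
= 16.335 m^2

16.335 m^2


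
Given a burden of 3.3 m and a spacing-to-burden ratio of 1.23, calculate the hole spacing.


4.059 m

Spacing = burden * ratio
= 3.3 * 1.23
= 4.059 m


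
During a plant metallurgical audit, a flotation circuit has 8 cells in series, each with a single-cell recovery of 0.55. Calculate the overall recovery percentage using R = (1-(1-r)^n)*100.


Complement of single-cell recovery:
1 - r = 1 - 0.55 = 0.45
Raise to power n:
(1 - r)^8 = 0.45^8 = 0.001681512539
Overall recovery:
R = (1 - 0.001681512539) * 100
= 99.8318%

99.8318%


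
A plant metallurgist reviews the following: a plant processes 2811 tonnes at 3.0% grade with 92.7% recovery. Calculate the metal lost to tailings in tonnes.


Total metal in feed:
= 2811 * 3.0 / 100 = 84.33 tonnes
Metal recovered:
= 84.33 * 92.7 / 100 = 78.17391 tonnes
Metal lost to tailings:
= 84.33 - 78.17391
= 6.1561 tonnes

6.1561 tonnes


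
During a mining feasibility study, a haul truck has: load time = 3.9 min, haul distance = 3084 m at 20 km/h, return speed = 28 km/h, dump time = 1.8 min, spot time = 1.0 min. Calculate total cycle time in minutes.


22.5606 min

Convert haul speed to m/min: 20 * 1000/60 = 333.3333333 m/min
Haul time = 3084 / 333.3333333 = 9.252 min
Convert return speed to m/min: 28 * 1000/60 = 466.6666667 m/min
Return time = 3084 / 466.6666667 = 6.608571429 min
Total cycle time:
= 3.9 + 9.252 + 1.8 + 6.608571429 + 1.0
= 22.5606 min


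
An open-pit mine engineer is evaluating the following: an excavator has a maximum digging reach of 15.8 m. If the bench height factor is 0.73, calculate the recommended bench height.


11.534 m

Bench height = reach * factor
= 15.8 * 0.73
= 11.534 m


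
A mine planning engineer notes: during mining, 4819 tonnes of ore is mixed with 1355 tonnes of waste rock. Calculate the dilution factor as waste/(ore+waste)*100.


21.9469%

Total material = ore + waste
= 4819 + 1355 = 6174 tonnes
Dilution = waste / total * 100
= 1355 / 6174 * 100
= 0.2194687399 * 100
= 21.9469%


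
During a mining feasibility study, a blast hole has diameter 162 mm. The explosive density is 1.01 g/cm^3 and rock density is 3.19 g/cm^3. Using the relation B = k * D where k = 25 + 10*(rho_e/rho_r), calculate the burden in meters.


First, compute k:
rho_e / rho_r = 1.01 / 3.19 = 0.3166144201
k = 25 + 10 * 0.3166144201 = 28.1661442
Then, compute burden:
B = k * D / 1000 = 28.1661442 * 162 / 1000
= 4562.915361 / 1000
= 4.5629 m

4.5629 m


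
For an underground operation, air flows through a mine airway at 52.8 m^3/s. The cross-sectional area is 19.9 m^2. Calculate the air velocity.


Velocity = flow rate / cross-sectional area
= 52.8 / 19.9
= 2.6533 m/s

2.6533 m/s


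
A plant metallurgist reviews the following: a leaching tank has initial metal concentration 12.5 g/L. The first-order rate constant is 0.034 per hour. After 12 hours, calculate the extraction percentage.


33.5021%

Compute the exponent:
-k * t = -0.034 * 12 = -0.408
Remaining concentration:
C = 12.5 * exp(-0.408)
= 12.5 * 0.6649788788
= 8.312235985 g/L
Extracted = 12.5 - 8.312235985 = 4.187764015 g/L
Extraction % = 4.187764015 / 12.5 * 100
= 33.5021%


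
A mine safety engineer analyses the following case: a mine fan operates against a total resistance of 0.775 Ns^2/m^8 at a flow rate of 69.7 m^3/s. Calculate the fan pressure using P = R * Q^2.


Compute Q^2:
Q^2 = 69.7^2 = 4858.09
Compute pressure:
P = R * Q^2 = 0.775 * 4858.09
= 3765.0198 Pa

3765.0198 Pa


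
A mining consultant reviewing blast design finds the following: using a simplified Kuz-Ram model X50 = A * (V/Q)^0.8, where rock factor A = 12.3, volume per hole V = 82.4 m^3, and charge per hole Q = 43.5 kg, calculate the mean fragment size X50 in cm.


Compute V/Q:
V/Q = 82.4 / 43.5 = 1.894252874
Raise to the power 0.8:
(V/Q)^0.8 = 1.894252874^0.8 = 1.667056671
Multiply by A:
X50 = 12.3 * 1.667056671
= 20.5048 cm

20.5048 cm


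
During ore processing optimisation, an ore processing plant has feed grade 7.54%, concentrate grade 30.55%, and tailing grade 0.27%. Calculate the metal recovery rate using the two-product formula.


97.2788%

Using the two-product formula:
R = 100 * c * (f - t) / (f * (c - t))
Numerator = 100 * 30.55 * (7.54 - 0.27)
= 100 * 30.55 * 7.27
= 22209.85
Denominator = 7.54 * (30.55 - 0.27)
= 7.54 * 30.28
= 228.3112
R = 22209.85 / 228.3112
= 97.2788%


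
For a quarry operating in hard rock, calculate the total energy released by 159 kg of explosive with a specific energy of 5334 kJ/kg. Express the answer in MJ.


Energy = mass * specific_energy / 1000
= 159 * 5334 / 1000
= 848106 / 1000
= 848.106 MJ

848.106 MJ


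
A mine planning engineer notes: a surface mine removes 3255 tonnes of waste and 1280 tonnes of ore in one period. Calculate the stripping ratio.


Stripping ratio = waste tonnage / ore tonnage
= 3255 / 1280
= 2.543

2.543


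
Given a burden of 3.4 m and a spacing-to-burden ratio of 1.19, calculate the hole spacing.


4.046 m

Spacing = burden * ratio
= 3.4 * 1.19
= 4.046 m


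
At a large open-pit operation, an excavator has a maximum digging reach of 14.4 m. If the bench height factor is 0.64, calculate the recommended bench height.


9.216 m

Bench height = reach * factor
= 14.4 * 0.64
= 9.216 m


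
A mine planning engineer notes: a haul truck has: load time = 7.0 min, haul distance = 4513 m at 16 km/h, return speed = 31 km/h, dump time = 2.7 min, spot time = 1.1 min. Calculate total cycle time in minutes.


Convert haul speed to m/min: 16 * 1000/60 = 266.6666667 m/min
Haul time = 4513 / 266.6666667 = 16.92375 min
Convert return speed to m/min: 31 * 1000/60 = 516.6666667 m/min
Return time = 4513 / 516.6666667 = 8.73483871 min
Total cycle time:
= 7.0 + 16.92375 + 2.7 + 8.73483871 + 1.1
= 36.4586 min

36.4586 min


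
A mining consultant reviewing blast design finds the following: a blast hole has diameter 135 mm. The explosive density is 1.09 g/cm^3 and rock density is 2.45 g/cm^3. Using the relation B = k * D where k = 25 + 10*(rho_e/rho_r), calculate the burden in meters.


First, compute k:
rho_e / rho_r = 1.09 / 2.45 = 0.4448979592
k = 25 + 10 * 0.4448979592 = 29.44897959
Then, compute burden:
B = k * D / 1000 = 29.44897959 * 135 / 1000
= 3975.612245 / 1000
= 3.9756 m

3.9756 m


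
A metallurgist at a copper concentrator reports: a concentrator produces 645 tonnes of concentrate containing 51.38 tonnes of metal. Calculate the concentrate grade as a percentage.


Grade = (metal in concentrate / concentrate mass) * 100
= (51.38 / 645) * 100
= 0.07965891473 * 100
= 7.9659%

7.9659%


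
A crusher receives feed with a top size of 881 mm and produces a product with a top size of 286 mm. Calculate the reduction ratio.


3.0804

Reduction ratio = feed size / product size
= 881 / 286
= 3.0804


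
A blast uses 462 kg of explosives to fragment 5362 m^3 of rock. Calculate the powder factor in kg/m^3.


0.0862 kg/m^3

Powder factor = explosive mass / rock volume
= 462 / 5362
= 0.0862 kg/m^3


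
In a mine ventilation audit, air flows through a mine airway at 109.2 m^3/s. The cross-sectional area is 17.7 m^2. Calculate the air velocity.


6.1695 m/s

Velocity = flow rate / cross-sectional area
= 109.2 / 17.7
= 6.1695 m/s


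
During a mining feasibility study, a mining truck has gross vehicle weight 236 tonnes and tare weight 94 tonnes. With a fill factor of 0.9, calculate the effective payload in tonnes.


127.8 tonnes

Maximum payload = gross - tare
= 236 - 94 = 142 tonnes
Effective payload = max payload * fill factor
= 142 * 0.9
= 127.8 tonnes


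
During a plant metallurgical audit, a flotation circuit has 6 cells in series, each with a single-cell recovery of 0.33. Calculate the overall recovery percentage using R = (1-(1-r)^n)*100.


Complement of single-cell recovery:
1 - r = 1 - 0.33 = 0.67
Raise to power n:
(1 - r)^6 = 0.67^6 = 0.09045838217
Overall recovery:
R = (1 - 0.09045838217) * 100
= 90.9542%

90.9542%


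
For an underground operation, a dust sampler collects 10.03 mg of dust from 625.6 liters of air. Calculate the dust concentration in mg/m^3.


Convert liters to m^3: 1 m^3 = 1000 L
Concentration = mass / volume * 1000
= 10.03 / 625.6 * 1000
= 0.0160326087 * 1000
= 16.0326 mg/m^3

16.0326 mg/m^3


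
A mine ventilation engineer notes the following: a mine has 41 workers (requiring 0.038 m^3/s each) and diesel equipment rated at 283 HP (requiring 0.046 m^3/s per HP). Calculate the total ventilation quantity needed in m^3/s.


Airflow for workers:
Q_people = 41 * 0.038 = 1.558 m^3/s
Airflow for diesel equipment:
Q_diesel = 283 * 0.046 = 13.018 m^3/s
Total ventilation:
Q_total = 1.558 + 13.018
= 14.576 m^3/s

14.576 m^3/s


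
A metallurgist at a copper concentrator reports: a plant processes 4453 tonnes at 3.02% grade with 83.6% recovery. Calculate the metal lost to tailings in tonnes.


Total metal in feed:
= 4453 * 3.02 / 100 = 134.4806 tonnes
Metal recovered:
= 134.4806 * 83.6 / 100 = 112.4257816 tonnes
Metal lost to tailings:
= 134.4806 - 112.4257816
= 22.0548 tonnes

22.0548 tonnes


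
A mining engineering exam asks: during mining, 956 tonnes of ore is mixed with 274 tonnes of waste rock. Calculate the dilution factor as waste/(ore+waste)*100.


22.2764%

Total material = ore + waste
= 956 + 274 = 1230 tonnes
Dilution = waste / total * 100
= 274 / 1230 * 100
= 0.2227642276 * 100
= 22.2764%


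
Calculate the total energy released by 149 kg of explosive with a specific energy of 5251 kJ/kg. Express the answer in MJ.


782.399 MJ

Energy = mass * specific_energy / 1000
= 149 * 5251 / 1000
= 782399 / 1000
= 782.399 MJ


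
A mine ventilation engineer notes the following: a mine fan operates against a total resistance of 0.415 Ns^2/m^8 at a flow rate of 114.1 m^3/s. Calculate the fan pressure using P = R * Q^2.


5402.8062 Pa

Compute Q^2:
Q^2 = 114.1^2 = 13018.81
Compute pressure:
P = R * Q^2 = 0.415 * 13018.81
= 5402.8062 Pa


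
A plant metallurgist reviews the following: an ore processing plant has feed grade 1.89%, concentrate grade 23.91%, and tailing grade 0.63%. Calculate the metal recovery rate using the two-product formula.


Using the two-product formula:
R = 100 * c * (f - t) / (f * (c - t))
Numerator = 100 * 23.91 * (1.89 - 0.63)
= 100 * 23.91 * 1.26
= 3012.66
Denominator = 1.89 * (23.91 - 0.63)
= 1.89 * 23.28
= 43.9992
R = 3012.66 / 43.9992
= 68.4708%

68.4708%


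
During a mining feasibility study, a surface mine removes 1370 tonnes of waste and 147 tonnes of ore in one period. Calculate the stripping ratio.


9.3197

Stripping ratio = waste tonnage / ore tonnage
= 1370 / 147
= 9.3197


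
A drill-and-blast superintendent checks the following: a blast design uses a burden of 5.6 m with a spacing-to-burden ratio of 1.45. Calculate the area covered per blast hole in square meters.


First, find the spacing:
Spacing = burden * ratio = 5.6 * 1.45
= 8.12 m
Then, calculate the area:
Area = burden * spacing = 5.6 * 8.12
= 45.472 m^2

45.472 m^2


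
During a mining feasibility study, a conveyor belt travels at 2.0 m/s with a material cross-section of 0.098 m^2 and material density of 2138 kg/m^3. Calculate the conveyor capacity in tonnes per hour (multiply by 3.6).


1508.5728 t/h

Volumetric flow = speed * area
= 2.0 * 0.098 = 0.196 m^3/s
Mass flow = volumetric * density
= 0.196 * 2138 = 419.048 kg/s
Convert to t/h: multiply by 3.6
Capacity = 419.048 * 3.6
= 1508.5728 t/h


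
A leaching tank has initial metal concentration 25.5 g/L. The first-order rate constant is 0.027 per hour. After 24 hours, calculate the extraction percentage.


Compute the exponent:
-k * t = -0.027 * 24 = -0.648
Remaining concentration:
C = 25.5 * exp(-0.648)
= 25.5 * 0.5230909131
= 13.33881828 g/L
Extracted = 25.5 - 13.33881828 = 12.16118172 g/L
Extraction % = 12.16118172 / 25.5 * 100
= 47.6909%

47.6909%


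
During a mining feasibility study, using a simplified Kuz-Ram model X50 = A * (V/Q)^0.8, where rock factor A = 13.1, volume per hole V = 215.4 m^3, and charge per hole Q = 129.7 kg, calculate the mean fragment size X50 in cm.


19.6569 cm

Compute V/Q:
V/Q = 215.4 / 129.7 = 1.66075559
Raise to the power 0.8:
(V/Q)^0.8 = 1.66075559^0.8 = 1.500529639
Multiply by A:
X50 = 13.1 * 1.500529639
= 19.6569 cm


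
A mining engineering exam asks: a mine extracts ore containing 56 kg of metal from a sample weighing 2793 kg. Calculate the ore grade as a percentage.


Ore grade = (metal mass / ore mass) * 100
= (56 / 2793) * 100
= 0.02005012531 * 100
= 2.005%

2.005%


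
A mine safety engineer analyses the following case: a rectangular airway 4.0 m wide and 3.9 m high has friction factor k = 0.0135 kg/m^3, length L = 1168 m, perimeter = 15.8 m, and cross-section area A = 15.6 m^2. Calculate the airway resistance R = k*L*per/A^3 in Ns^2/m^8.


0.0656 Ns^2/m^8

Compute the numerator:
k * L * per = 0.0135 * 1168 * 15.8
= 249.1344
Compute the denominator:
A^3 = 15.6^3 = 3796.416
Resistance:
R = 249.1344 / 3796.416
= 0.0656 Ns^2/m^8


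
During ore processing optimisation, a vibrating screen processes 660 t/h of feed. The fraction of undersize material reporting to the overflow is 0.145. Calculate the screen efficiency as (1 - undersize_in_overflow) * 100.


Screen efficiency = (1 - fraction of undersize in overflow) * 100
= (1 - 0.145) * 100
= 0.855 * 100
= 85.5%

85.5%


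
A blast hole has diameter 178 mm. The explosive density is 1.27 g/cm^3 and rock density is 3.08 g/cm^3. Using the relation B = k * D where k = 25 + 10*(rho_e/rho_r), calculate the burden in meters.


First, compute k:
rho_e / rho_r = 1.27 / 3.08 = 0.4123376623
k = 25 + 10 * 0.4123376623 = 29.12337662
Then, compute burden:
B = k * D / 1000 = 29.12337662 * 178 / 1000
= 5183.961039 / 1000
= 5.184 m

5.184 m


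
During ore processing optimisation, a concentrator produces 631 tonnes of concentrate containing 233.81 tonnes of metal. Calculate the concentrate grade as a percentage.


Grade = (metal in concentrate / concentrate mass) * 100
= (233.81 / 631) * 100
= 0.3705388273 * 100
= 37.0539%

37.0539%


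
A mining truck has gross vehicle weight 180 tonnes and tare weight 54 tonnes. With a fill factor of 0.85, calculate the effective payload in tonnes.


Maximum payload = gross - tare
= 180 - 54 = 126 tonnes
Effective payload = max payload * fill factor
= 126 * 0.85
= 107.1 tonnes

107.1 tonnes


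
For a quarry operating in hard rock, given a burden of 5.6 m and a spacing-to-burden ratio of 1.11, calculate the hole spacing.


Spacing = burden * ratio
= 5.6 * 1.11
= 6.216 m

6.216 m


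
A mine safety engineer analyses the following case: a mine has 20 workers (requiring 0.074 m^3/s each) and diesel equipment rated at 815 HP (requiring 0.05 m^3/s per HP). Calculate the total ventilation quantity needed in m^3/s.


Airflow for workers:
Q_people = 20 * 0.074 = 1.48 m^3/s
Airflow for diesel equipment:
Q_diesel = 815 * 0.05 = 40.75 m^3/s
Total ventilation:
Q_total = 1.48 + 40.75
= 42.23 m^3/s

42.23 m^3/s


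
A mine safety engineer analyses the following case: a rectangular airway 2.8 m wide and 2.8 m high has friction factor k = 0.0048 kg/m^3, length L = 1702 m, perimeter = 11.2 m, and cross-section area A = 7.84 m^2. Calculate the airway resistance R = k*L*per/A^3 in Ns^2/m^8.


0.1899 Ns^2/m^8

Compute the numerator:
k * L * per = 0.0048 * 1702 * 11.2
= 91.49952
Compute the denominator:
A^3 = 7.84^3 = 481.890304
Resistance:
R = 91.49952 / 481.890304
= 0.1899 Ns^2/m^8


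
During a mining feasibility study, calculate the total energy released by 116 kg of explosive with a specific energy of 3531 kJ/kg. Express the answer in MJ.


409.596 MJ

Energy = mass * specific_energy / 1000
= 116 * 3531 / 1000
= 409596 / 1000
= 409.596 MJ


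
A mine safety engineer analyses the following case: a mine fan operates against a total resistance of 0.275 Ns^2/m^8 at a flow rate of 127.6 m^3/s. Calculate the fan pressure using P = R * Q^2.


Compute Q^2:
Q^2 = 127.6^2 = 16281.76
Compute pressure:
P = R * Q^2 = 0.275 * 16281.76
= 4477.484 Pa

4477.484 Pa


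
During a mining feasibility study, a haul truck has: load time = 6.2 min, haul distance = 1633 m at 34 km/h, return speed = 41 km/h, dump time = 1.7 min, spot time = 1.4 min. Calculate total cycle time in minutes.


Convert haul speed to m/min: 34 * 1000/60 = 566.6666667 m/min
Haul time = 1633 / 566.6666667 = 2.881764706 min
Convert return speed to m/min: 41 * 1000/60 = 683.3333333 m/min
Return time = 1633 / 683.3333333 = 2.389756098 min
Total cycle time:
= 6.2 + 2.881764706 + 1.7 + 2.389756098 + 1.4
= 14.5715 min

14.5715 min


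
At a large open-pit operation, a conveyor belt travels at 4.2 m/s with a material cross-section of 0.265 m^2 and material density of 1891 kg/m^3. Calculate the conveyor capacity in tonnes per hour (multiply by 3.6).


Volumetric flow = speed * area
= 4.2 * 0.265 = 1.113 m^3/s
Mass flow = volumetric * density
= 1.113 * 1891 = 2104.683 kg/s
Convert to t/h: multiply by 3.6
Capacity = 2104.683 * 3.6
= 7576.8588 t/h

7576.8588 t/h


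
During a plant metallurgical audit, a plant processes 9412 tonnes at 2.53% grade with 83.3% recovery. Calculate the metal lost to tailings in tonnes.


Total metal in feed:
= 9412 * 2.53 / 100 = 238.1236 tonnes
Metal recovered:
= 238.1236 * 83.3 / 100 = 198.3569588 tonnes
Metal lost to tailings:
= 238.1236 - 198.3569588
= 39.7666 tonnes

39.7666 tonnes


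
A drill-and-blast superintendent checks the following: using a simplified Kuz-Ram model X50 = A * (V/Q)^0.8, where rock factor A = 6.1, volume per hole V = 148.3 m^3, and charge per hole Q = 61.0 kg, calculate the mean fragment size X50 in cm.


12.4159 cm

Compute V/Q:
V/Q = 148.3 / 61.0 = 2.431147541
Raise to the power 0.8:
(V/Q)^0.8 = 2.431147541^0.8 = 2.035396638
Multiply by A:
X50 = 6.1 * 2.035396638
= 12.4159 cm


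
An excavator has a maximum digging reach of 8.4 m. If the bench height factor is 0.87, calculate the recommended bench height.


7.308 m

Bench height = reach * factor
= 8.4 * 0.87
= 7.308 m


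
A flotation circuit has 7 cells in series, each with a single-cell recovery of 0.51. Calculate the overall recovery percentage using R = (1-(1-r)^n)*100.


99.3218%

Complement of single-cell recovery:
1 - r = 1 - 0.51 = 0.49
Raise to power n:
(1 - r)^7 = 0.49^7 = 0.006782230728
Overall recovery:
R = (1 - 0.006782230728) * 100
= 99.3218%


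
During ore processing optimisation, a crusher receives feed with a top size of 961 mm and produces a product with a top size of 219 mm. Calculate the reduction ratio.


Reduction ratio = feed size / product size
= 961 / 219
= 4.3881

4.3881


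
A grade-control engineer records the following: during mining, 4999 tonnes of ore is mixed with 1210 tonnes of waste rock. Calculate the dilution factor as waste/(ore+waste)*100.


19.4878%

Total material = ore + waste
= 4999 + 1210 = 6209 tonnes
Dilution = waste / total * 100
= 1210 / 6209 * 100
= 0.1948784023 * 100
= 19.4878%


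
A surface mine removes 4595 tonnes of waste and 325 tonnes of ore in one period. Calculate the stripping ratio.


Stripping ratio = waste tonnage / ore tonnage
= 4595 / 325
= 14.1385

14.1385


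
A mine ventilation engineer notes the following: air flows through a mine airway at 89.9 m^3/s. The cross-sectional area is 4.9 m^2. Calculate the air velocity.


18.3469 m/s

Velocity = flow rate / cross-sectional area
= 89.9 / 4.9
= 18.3469 m/s


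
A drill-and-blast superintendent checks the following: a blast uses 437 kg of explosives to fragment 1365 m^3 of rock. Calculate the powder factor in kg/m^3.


0.3201 kg/m^3

Powder factor = explosive mass / rock volume
= 437 / 1365
= 0.3201 kg/m^3


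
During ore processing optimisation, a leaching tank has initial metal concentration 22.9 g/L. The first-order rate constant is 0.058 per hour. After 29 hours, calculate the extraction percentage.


81.3998%

Compute the exponent:
-k * t = -0.058 * 29 = -1.682
Remaining concentration:
C = 22.9 * exp(-1.682)
= 22.9 * 0.1860016006
= 4.259436653 g/L
Extracted = 22.9 - 4.259436653 = 18.64056335 g/L
Extraction % = 18.64056335 / 22.9 * 100
= 81.3998%


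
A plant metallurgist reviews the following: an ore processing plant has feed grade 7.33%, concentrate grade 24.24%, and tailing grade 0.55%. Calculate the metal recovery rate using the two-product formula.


Using the two-product formula:
R = 100 * c * (f - t) / (f * (c - t))
Numerator = 100 * 24.24 * (7.33 - 0.55)
= 100 * 24.24 * 6.78
= 16434.72
Denominator = 7.33 * (24.24 - 0.55)
= 7.33 * 23.69
= 173.6477
R = 16434.72 / 173.6477
= 94.644%

94.644%


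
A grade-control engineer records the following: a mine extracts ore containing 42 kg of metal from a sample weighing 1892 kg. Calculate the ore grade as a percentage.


Ore grade = (metal mass / ore mass) * 100
= (42 / 1892) * 100
= 0.0221987315 * 100
= 2.2199%

2.2199%


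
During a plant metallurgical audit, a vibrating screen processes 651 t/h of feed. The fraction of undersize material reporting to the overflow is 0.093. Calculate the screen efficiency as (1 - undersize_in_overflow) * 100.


Screen efficiency = (1 - fraction of undersize in overflow) * 100
= (1 - 0.093) * 100
= 0.907 * 100
= 90.7%

90.7%


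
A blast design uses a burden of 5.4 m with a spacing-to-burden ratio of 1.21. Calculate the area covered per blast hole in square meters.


First, find the spacing:
Spacing = burden * ratio = 5.4 * 1.21
= 6.534 m
Then, calculate the area:
Area = burden * spacing = 5.4 * 6.534
= 35.2836 m^2

35.2836 m^2


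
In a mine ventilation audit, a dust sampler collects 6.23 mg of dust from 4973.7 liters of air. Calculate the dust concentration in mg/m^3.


Convert liters to m^3: 1 m^3 = 1000 L
Concentration = mass / volume * 1000
= 6.23 / 4973.7 * 1000
= 0.001252588616 * 1000
= 1.2526 mg/m^3

1.2526 mg/m^3


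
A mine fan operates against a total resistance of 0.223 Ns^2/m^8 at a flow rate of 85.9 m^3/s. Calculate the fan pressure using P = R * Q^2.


1645.4746 Pa

Compute Q^2:
Q^2 = 85.9^2 = 7378.81
Compute pressure:
P = R * Q^2 = 0.223 * 7378.81
= 1645.4746 Pa


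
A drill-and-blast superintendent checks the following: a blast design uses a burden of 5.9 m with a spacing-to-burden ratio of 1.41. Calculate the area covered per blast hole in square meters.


49.0821 m^2

First, find the spacing:
Spacing = burden * ratio = 5.9 * 1.41
= 8.319 m
Then, calculate the area:
Area = burden * spacing = 5.9 * 8.319
= 49.0821 m^2
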